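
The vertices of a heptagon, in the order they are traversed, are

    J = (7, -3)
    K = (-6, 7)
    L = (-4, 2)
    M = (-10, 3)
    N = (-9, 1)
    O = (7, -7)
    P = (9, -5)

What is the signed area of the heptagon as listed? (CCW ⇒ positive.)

82

Cross-terms: 31, 16, 8, 17, 56, 28, 8  ⇒  Σ = 164
Signed area = Σ/2 = 82 (positive ⇒ counter-clockwise traversal).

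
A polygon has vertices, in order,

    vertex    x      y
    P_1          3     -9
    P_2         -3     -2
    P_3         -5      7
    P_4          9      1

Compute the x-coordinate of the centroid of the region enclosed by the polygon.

43/27

Apply the surveyor's formula. First the cross-terms c_i = x_i·y_{i+1} − x_{i+1}·y_i:
  -33, -31, -68, -84  ⇒  2A = -216, A = -108.
Then Σ (x_i + x_{i+1})·c_i = -1032, so x̄ = -1032 / (6·(-108)) = 43/27.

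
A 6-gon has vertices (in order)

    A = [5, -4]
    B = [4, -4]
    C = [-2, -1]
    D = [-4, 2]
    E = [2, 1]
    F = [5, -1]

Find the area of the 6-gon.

27

Cross-terms: -4, -12, -8, -8, -7, -15  ⇒  Σ = -54
Area = |Σ|/2 = 27.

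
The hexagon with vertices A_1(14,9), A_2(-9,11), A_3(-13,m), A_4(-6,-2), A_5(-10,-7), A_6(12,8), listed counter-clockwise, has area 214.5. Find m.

-1

The doubled signed area Σ (x_i y_{i+1} − x_{i+1} y_i) is linear in m.
With m=0 it equals 426; the coefficient of m is -3 (from the two edges through A_3).
So -3·m + 426 = 2·214.5 = 429 ⇒ m = -1.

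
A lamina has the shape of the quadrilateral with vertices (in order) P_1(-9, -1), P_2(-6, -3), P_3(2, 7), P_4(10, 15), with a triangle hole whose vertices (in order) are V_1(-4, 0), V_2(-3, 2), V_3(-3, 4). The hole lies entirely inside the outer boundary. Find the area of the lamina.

Outer boundary:
Apply the shoelace formula: 2A = Σ (x_i·y_{i+1} − x_{i+1}·y_i), indices taken mod 4.
Cross-terms: 21, -36, -40, 125  ⇒  Σ = 70
Area = |Σ|/2 = 35.
Hole:
Cross-terms: -8, -6, 16  ⇒  Σ = 2
Area = |Σ|/2 = 1.
Net area = 35 − 1 = 34.

34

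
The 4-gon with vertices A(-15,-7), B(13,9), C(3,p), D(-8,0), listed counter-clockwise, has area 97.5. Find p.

10

Write out the shoelace sum; only the two edges meeting at C involve p:
2·Area = [(13·p − 3·9) + (3·0 − (-8)·p)] + 12
       = 21·p + -15 = 195
⇒ p = 10.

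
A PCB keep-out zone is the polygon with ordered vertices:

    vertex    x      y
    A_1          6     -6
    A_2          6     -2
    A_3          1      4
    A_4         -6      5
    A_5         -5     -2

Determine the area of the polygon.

79

Apply the surveyor's formula: 2A = Σ (x_i·y_{i+1} − x_{i+1}·y_i), indices taken mod 5.
Cross-terms: 24, 26, 29, 37, 42  ⇒  Σ = 158
Area = |Σ|/2 = 79.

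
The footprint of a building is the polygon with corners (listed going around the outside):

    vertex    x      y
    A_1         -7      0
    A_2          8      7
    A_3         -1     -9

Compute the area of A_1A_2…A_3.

Apply the shoelace formula: 2A = Σ (x_i·y_{i+1} − x_{i+1}·y_i), indices taken mod 3.
Σ = (-49) + (-65) + (-63) = -177
Area = |Σ|/2 = 88.5.

88.5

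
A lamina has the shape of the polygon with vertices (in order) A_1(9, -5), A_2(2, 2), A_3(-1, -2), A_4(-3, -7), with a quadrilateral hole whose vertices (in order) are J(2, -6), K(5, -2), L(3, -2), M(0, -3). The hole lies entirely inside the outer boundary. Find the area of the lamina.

43

Outer boundary:
Apply the shoelace formula: 2A = Σ (x_i·y_{i+1} − x_{i+1}·y_i), indices taken mod 4.
Σ = (28) + (-2) + (1) + (78) = 105
Area = |Σ|/2 = 52.5.
Hole:
Cross-terms: 26, -4, -9, 6  ⇒  Σ = 19
Area = |Σ|/2 = 9.5.
Net area = 52.5 − 9.5 = 43.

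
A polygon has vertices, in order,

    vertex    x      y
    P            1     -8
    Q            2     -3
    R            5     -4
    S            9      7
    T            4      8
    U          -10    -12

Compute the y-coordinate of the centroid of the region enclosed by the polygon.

Apply the surveyor's formula. First the cross-terms c_i = x_i·y_{i+1} − x_{i+1}·y_i:
  13, 7, 71, 44, 32, 92  ⇒  2A = 259, A = 129.5.
Then Σ (y_i + y_{i+1})·c_i = -1287, so ȳ = -1287 / (6·129.5) = -429/259.

-429/259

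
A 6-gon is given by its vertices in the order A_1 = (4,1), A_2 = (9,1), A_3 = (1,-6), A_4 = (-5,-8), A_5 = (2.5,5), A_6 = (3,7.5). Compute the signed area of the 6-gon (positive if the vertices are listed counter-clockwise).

-63.125

A_1→A_2: (4)(1) − (9)(1) = -5
A_2→A_3: (9)(-6) − (1)(1) = -55
A_3→A_4: (1)(-8) − (-5)(-6) = -38
A_4→A_5: (-5)(5) − (2.5)(-8) = -5
A_5→A_6: (2.5)(7.5) − (3)(5) = 3.75
A_6→A_1: (3)(1) − (4)(7.5) = -27
Σ = -126.25
Signed area = Σ/2 = -63.125 (negative ⇒ clockwise traversal).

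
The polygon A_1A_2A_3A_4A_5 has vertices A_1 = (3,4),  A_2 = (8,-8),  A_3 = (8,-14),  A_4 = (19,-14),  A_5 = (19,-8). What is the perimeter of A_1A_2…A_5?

|A_1A_2| = √((5)² + (-12)²) = √169 = 13
|A_2A_3| = √((0)² + (-6)²) = √36 = 6
|A_3A_4| = √((11)² + (0)²) = √121 = 11
|A_4A_5| = √((0)² + (6)²) = √36 = 6
|A_5A_1| = √((-16)² + (12)²) = √400 = 20
Perimeter = 13 + 6 + 11 + 6 + 20 = 56.

56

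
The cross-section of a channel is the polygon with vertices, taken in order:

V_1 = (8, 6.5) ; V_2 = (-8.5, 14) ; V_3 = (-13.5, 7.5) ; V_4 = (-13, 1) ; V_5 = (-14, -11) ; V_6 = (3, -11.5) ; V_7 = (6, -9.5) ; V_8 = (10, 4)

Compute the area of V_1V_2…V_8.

Apply Gauss's area formula: 2A = Σ (x_i·y_{i+1} − x_{i+1}·y_i), indices taken mod 8.
Σ = (167.25) + (125.25) + (84) + (157) + (194) + (40.5) + (119) + (33) = 920
Area = |Σ|/2 = 460.

460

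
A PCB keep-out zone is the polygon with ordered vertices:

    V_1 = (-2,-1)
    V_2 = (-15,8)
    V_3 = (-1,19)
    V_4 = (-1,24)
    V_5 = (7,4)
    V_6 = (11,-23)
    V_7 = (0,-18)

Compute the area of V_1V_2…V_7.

Apply Gauss's area formula: 2A = Σ (x_i·y_{i+1} − x_{i+1}·y_i), indices taken mod 7.
V_1→V_2: (-2)(8) − (-15)(-1) = -31
V_2→V_3: (-15)(19) − (-1)(8) = -277
V_3→V_4: (-1)(24) − (-1)(19) = -5
V_4→V_5: (-1)(4) − (7)(24) = -172
V_5→V_6: (7)(-23) − (11)(4) = -205
V_6→V_7: (11)(-18) − (0)(-23) = -198
V_7→V_1: (0)(-1) − (-2)(-18) = -36
Σ = -924
Area = |Σ|/2 = 462.

462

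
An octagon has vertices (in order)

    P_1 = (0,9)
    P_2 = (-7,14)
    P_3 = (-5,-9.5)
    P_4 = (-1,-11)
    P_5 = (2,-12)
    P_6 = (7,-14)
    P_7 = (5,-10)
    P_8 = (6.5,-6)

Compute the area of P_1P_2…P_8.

Apply the surveyor's formula: 2A = Σ (x_i·y_{i+1} − x_{i+1}·y_i), indices taken mod 8.
Σ = (63) + (136.5) + (45.5) + (34) + (56) + (0) + (35) + (58.5) = 428.5
Area = |Σ|/2 = 214.25.

214.25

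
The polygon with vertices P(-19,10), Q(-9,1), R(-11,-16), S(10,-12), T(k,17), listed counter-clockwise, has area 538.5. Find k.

The doubled signed area Σ (x_i y_{i+1} − x_{i+1} y_i) is linear in k.
With k=0 it equals 1011; the coefficient of k is 22 (from the two edges through T).
So 22·k + 1011 = 2·538.5 = 1077 ⇒ k = 3.

3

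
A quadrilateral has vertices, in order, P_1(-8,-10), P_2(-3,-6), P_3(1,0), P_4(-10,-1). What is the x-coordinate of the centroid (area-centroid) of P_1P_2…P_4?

Apply Gauss's area formula. First the cross-terms c_i = x_i·y_{i+1} − x_{i+1}·y_i:
  18, 6, -1, 92  ⇒  2A = 115, A = 57.5.
Then Σ (x_i + x_{i+1})·c_i = -1857, so x̄ = -1857 / (6·57.5) = -619/115.

-619/115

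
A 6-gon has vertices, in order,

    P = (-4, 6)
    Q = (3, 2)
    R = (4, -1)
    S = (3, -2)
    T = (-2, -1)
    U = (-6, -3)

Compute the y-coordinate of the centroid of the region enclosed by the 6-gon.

Apply Gauss's area formula. First the cross-terms c_i = x_i·y_{i+1} − x_{i+1}·y_i:
  -26, -11, -5, -7, 0, -48  ⇒  2A = -97, A = -48.5.
Then Σ (y_i + y_{i+1})·c_i = -327, so ȳ = -327 / (6·(-48.5)) = 109/97.

109/97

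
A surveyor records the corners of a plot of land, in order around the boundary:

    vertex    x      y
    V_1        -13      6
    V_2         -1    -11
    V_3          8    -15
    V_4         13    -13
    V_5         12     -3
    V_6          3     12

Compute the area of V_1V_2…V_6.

Apply the shoelace (surveyor's) formula: 2A = Σ (x_i·y_{i+1} − x_{i+1}·y_i), indices taken mod 6.
Cross-terms: 149, 103, 91, 117, 153, 174  ⇒  Σ = 787
Area = |Σ|/2 = 393.5.

393.5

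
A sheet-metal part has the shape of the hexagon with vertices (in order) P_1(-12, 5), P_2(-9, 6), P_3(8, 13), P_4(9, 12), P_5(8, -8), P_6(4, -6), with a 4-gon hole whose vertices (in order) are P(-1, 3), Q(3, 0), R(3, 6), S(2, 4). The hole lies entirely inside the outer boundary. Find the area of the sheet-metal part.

Outer boundary:
Apply the shoelace (surveyor's) formula: 2A = Σ (x_i·y_{i+1} − x_{i+1}·y_i), indices taken mod 6.
Cross-terms: -27, -165, -21, -168, -16, -52  ⇒  Σ = -449
Area = |Σ|/2 = 224.5.
Hole:
Apply the surveyor's formula: 2A = Σ (x_i·y_{i+1} − x_{i+1}·y_i), indices taken mod 4.
Σ = (-9) + (18) + (0) + (10) = 19
Area = |Σ|/2 = 9.5.
Net area = 224.5 − 9.5 = 215.

215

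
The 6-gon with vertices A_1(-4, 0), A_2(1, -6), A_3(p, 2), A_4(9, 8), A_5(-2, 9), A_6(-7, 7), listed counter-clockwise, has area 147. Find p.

The doubled signed area Σ (x_i y_{i+1} − x_{i+1} y_i) is linear in p.
With p=0 it equals 182; the coefficient of p is 14 (from the two edges through A_3).
So 14·p + 182 = 2·147 = 294 ⇒ p = 8.

8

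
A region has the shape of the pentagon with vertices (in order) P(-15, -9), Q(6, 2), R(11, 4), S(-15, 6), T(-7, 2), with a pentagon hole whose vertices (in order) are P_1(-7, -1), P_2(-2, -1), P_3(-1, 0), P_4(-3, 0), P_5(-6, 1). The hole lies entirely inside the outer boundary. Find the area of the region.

121.5

Outer boundary:
Apply the shoelace formula: 2A = Σ (x_i·y_{i+1} − x_{i+1}·y_i), indices taken mod 5.
P→Q: (-15)(2) − (6)(-9) = 24
Q→R: (6)(4) − (11)(2) = 2
R→S: (11)(6) − (-15)(4) = 126
S→T: (-15)(2) − (-7)(6) = 12
T→P: (-7)(-9) − (-15)(2) = 93
Σ = 257
Area = |Σ|/2 = 128.5.
Hole:
Σ = (5) + (-1) + (0) + (-3) + (13) = 14
Area = |Σ|/2 = 7.
Net area = 128.5 − 7 = 121.5.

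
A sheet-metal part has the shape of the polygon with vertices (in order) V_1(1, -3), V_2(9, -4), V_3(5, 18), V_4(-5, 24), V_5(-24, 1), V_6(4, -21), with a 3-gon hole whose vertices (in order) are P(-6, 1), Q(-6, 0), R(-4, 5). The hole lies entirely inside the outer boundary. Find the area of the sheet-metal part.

746.5

Outer boundary:
Cross-terms: 23, 182, 210, 571, 500, 9  ⇒  Σ = 1495
Area = |Σ|/2 = 747.5.
Hole:
P→Q: (-6)(0) − (-6)(1) = 6
Q→R: (-6)(5) − (-4)(0) = -30
R→P: (-4)(1) − (-6)(5) = 26
Σ = 2
Area = |Σ|/2 = 1.
Net area = 747.5 − 1 = 746.5.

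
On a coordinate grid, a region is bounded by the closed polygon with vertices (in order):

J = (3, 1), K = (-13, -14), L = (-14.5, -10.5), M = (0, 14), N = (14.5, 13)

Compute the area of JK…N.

Apply Gauss's area formula: 2A = Σ (x_i·y_{i+1} − x_{i+1}·y_i), indices taken mod 5.
J→K: (3)(-14) − (-13)(1) = -29
K→L: (-13)(-10.5) − (-14.5)(-14) = -66.5
L→M: (-14.5)(14) − (0)(-10.5) = -203
M→N: (0)(13) − (14.5)(14) = -203
N→J: (14.5)(1) − (3)(13) = -24.5
Σ = -526
Area = |Σ|/2 = 263.

263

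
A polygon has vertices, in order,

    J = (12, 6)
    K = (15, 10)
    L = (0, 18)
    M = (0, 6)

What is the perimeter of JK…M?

46

|JK| = √((3)² + (4)²) = √25 = 5
|KL| = √((-15)² + (8)²) = √289 = 17
|LM| = √((0)² + (-12)²) = √144 = 12
|MJ| = √((12)² + (0)²) = √144 = 12
Perimeter = 5 + 17 + 12 + 12 = 46.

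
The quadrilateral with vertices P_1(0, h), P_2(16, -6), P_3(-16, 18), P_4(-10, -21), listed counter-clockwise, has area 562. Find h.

The doubled signed area Σ (x_i y_{i+1} − x_{i+1} y_i) is linear in h.
With h=0 it equals 708; the coefficient of h is -26 (from the two edges through P_1).
So -26·h + 708 = 2·562 = 1124 ⇒ h = -16.

-16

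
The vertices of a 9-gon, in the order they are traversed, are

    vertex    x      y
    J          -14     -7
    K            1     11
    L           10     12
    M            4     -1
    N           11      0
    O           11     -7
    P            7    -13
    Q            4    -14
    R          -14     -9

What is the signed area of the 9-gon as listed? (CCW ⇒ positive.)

Apply the shoelace (surveyor's) formula: 2A = Σ (x_i·y_{i+1} − x_{i+1}·y_i), indices taken mod 9.
Σ = (-147) + (-98) + (-58) + (11) + (-77) + (-94) + (-46) + (-232) + (-28) = -769
Signed area = Σ/2 = -384.5 (negative ⇒ clockwise traversal).

-384.5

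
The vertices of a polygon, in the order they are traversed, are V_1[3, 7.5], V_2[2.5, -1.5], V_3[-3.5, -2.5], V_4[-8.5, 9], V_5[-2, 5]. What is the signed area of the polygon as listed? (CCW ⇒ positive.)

Apply the shoelace (surveyor's) formula: 2A = Σ (x_i·y_{i+1} − x_{i+1}·y_i), indices taken mod 5.
V_1→V_2: (3)(-1.5) − (2.5)(7.5) = -23.25
V_2→V_3: (2.5)(-2.5) − (-3.5)(-1.5) = -11.5
V_3→V_4: (-3.5)(9) − (-8.5)(-2.5) = -52.75
V_4→V_5: (-8.5)(5) − (-2)(9) = -24.5
V_5→V_1: (-2)(7.5) − (3)(5) = -30
Σ = -142
Signed area = Σ/2 = -71 (negative ⇒ clockwise traversal).

-71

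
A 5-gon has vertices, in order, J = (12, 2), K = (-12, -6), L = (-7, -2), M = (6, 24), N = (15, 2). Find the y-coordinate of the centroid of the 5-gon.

Apply the surveyor's formula. First the cross-terms c_i = x_i·y_{i+1} − x_{i+1}·y_i:
  -48, -18, -156, -348, 6  ⇒  2A = -564, A = -282.
Then Σ (y_i + y_{i+1})·c_i = -12120, so ȳ = -12120 / (6·(-282)) = 1010/141.

1010/141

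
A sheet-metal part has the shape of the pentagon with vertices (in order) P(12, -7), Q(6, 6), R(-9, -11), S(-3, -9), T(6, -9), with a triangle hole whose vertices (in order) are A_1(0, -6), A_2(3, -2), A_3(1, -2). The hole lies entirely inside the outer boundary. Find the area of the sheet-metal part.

144.5

Outer boundary:
Apply the surveyor's formula: 2A = Σ (x_i·y_{i+1} − x_{i+1}·y_i), indices taken mod 5.
P→Q: (12)(6) − (6)(-7) = 114
Q→R: (6)(-11) − (-9)(6) = -12
R→S: (-9)(-9) − (-3)(-11) = 48
S→T: (-3)(-9) − (6)(-9) = 81
T→P: (6)(-7) − (12)(-9) = 66
Σ = 297
Area = |Σ|/2 = 148.5.
Hole:
Apply the shoelace (surveyor's) formula: 2A = Σ (x_i·y_{i+1} − x_{i+1}·y_i), indices taken mod 3.
Σ = (18) + (-4) + (-6) = 8
Area = |Σ|/2 = 4.
Net area = 148.5 − 4 = 144.5.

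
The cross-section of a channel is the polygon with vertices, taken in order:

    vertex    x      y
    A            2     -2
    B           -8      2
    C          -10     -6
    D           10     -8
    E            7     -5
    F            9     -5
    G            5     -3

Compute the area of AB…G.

103

Cross-terms: -12, 68, 140, 6, 10, -2, -4  ⇒  Σ = 206
Area = |Σ|/2 = 103.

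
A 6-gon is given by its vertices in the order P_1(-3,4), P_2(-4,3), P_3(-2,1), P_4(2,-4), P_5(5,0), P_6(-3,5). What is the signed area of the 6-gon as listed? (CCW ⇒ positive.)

31.5

Apply Gauss's area formula: 2A = Σ (x_i·y_{i+1} − x_{i+1}·y_i), indices taken mod 6.
Cross-terms: 7, 2, 6, 20, 25, 3  ⇒  Σ = 63
Signed area = Σ/2 = 31.5 (positive ⇒ counter-clockwise traversal).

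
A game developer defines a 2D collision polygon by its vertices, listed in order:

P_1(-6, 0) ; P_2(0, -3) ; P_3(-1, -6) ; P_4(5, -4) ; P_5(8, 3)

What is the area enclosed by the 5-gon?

Σ = (18) + (-3) + (34) + (47) + (18) = 114
Area = |Σ|/2 = 57.

57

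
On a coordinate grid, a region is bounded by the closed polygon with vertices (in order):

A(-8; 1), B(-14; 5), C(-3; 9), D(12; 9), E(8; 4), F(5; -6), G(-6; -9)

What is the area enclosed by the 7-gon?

261.5

A→B: (-8)(5) − (-14)(1) = -26
B→C: (-14)(9) − (-3)(5) = -111
C→D: (-3)(9) − (12)(9) = -135
D→E: (12)(4) − (8)(9) = -24
E→F: (8)(-6) − (5)(4) = -68
F→G: (5)(-9) − (-6)(-6) = -81
G→A: (-6)(1) − (-8)(-9) = -78
Σ = -523
Area = |Σ|/2 = 261.5.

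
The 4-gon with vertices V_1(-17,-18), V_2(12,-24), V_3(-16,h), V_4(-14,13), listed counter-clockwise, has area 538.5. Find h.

22

Write out the shoelace sum; only the two edges meeting at V_3 involve h:
2·Area = [(12·h − (-16)·(-24)) + ((-16)·13 − (-14)·h)] + 1097
       = 26·h + 505 = 1077
⇒ h = 22.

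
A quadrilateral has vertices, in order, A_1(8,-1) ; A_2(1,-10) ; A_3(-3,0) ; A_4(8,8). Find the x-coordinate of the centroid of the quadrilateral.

641/205

Apply the shoelace (surveyor's) formula. First the cross-terms c_i = x_i·y_{i+1} − x_{i+1}·y_i:
  -79, -30, -24, -72  ⇒  2A = -205, A = -102.5.
Then Σ (x_i + x_{i+1})·c_i = -1923, so x̄ = -1923 / (6·(-102.5)) = 641/205.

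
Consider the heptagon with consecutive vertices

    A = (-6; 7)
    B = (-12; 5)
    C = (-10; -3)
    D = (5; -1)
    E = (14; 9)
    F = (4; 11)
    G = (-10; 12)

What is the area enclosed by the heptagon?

251

Σ = (54) + (86) + (25) + (59) + (118) + (158) + (2) = 502
Area = |Σ|/2 = 251.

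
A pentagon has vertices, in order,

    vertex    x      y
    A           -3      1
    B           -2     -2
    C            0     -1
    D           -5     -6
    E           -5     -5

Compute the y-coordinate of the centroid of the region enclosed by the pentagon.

-2.6

Apply the shoelace formula. First the cross-terms c_i = x_i·y_{i+1} − x_{i+1}·y_i:
  8, 2, -5, -5, -20  ⇒  2A = -20, A = -10.
Then Σ (y_i + y_{i+1})·c_i = 156, so ȳ = 156 / (6·(-10)) = -2.6.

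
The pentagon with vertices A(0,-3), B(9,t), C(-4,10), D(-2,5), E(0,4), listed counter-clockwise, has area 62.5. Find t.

4

Write out the shoelace sum; only the two edges meeting at B involve t:
2·Area = [(0·t − 9·(-3)) + (9·10 − (-4)·t)] + -8
       = 4·t + 109 = 125
⇒ t = 4.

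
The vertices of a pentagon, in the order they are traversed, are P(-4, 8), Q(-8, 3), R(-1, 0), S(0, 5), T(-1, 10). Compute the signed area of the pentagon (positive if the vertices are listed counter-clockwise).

43.5

Apply the surveyor's formula: 2A = Σ (x_i·y_{i+1} − x_{i+1}·y_i), indices taken mod 5.
Σ = (52) + (3) + (-5) + (5) + (32) = 87
Signed area = Σ/2 = 43.5 (positive ⇒ counter-clockwise traversal).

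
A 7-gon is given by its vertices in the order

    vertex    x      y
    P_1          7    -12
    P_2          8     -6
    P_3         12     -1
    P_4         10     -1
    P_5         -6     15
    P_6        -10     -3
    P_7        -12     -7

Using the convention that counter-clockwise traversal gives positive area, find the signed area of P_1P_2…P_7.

Σ = (54) + (64) + (-2) + (144) + (168) + (34) + (193) = 655
Signed area = Σ/2 = 327.5 (positive ⇒ counter-clockwise traversal).

327.5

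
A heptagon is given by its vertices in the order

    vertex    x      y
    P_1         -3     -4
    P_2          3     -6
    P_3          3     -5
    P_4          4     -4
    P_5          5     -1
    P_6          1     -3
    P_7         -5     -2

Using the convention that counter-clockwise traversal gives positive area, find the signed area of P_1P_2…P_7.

Apply the surveyor's formula: 2A = Σ (x_i·y_{i+1} − x_{i+1}·y_i), indices taken mod 7.
Σ = (30) + (3) + (8) + (16) + (-14) + (-17) + (14) = 40
Signed area = Σ/2 = 20 (positive ⇒ counter-clockwise traversal).

20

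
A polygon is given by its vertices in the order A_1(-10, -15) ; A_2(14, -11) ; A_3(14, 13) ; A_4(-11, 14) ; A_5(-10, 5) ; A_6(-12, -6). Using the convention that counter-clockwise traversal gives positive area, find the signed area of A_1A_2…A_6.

660

Apply the shoelace (surveyor's) formula: 2A = Σ (x_i·y_{i+1} − x_{i+1}·y_i), indices taken mod 6.
Σ = (320) + (336) + (339) + (85) + (120) + (120) = 1320
Signed area = Σ/2 = 660 (positive ⇒ counter-clockwise traversal).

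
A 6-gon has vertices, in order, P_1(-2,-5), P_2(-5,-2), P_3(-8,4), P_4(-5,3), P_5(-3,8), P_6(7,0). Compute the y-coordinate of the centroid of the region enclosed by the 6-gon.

63/61

Apply the shoelace formula. First the cross-terms c_i = x_i·y_{i+1} − x_{i+1}·y_i:
  -21, -36, -4, -31, -56, -35  ⇒  2A = -183, A = -91.5.
Then Σ (y_i + y_{i+1})·c_i = -567, so ȳ = -567 / (6·(-91.5)) = 63/61.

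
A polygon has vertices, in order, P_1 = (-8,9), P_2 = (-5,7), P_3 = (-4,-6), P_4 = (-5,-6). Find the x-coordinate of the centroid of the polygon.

Apply Gauss's area formula. First the cross-terms c_i = x_i·y_{i+1} − x_{i+1}·y_i:
  -11, 58, -6, -93  ⇒  2A = -52, A = -26.
Then Σ (x_i + x_{i+1})·c_i = 884, so x̄ = 884 / (6·(-26)) = -17/3.

-17/3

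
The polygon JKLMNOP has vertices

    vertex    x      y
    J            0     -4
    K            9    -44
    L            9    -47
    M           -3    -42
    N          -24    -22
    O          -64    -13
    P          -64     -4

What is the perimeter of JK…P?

200

|JK| = √((9)² + (-40)²) = √1681 = 41
|KL| = √((0)² + (-3)²) = √9 = 3
|LM| = √((-12)² + (5)²) = √169 = 13
|MN| = √((-21)² + (20)²) = √841 = 29
|NO| = √((-40)² + (9)²) = √1681 = 41
|OP| = √((0)² + (9)²) = √81 = 9
|PJ| = √((64)² + (0)²) = √4096 = 64
Perimeter = 41 + 3 + 13 + 29 + 41 + 9 + 64 = 200.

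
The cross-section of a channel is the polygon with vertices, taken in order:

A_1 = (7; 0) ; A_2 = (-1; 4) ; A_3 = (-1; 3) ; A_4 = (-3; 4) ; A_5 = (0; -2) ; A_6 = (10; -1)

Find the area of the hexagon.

Apply the surveyor's formula: 2A = Σ (x_i·y_{i+1} − x_{i+1}·y_i), indices taken mod 6.
Σ = (28) + (1) + (5) + (6) + (20) + (7) = 67
Area = |Σ|/2 = 33.5.

33.5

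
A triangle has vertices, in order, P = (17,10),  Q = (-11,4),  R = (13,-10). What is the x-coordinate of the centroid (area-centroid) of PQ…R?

19/3

Apply the shoelace (surveyor's) formula. First the cross-terms c_i = x_i·y_{i+1} − x_{i+1}·y_i:
  178, 58, 300  ⇒  2A = 536, A = 268.
Then Σ (x_i + x_{i+1})·c_i = 10184, so x̄ = 10184 / (6·268) = 19/3.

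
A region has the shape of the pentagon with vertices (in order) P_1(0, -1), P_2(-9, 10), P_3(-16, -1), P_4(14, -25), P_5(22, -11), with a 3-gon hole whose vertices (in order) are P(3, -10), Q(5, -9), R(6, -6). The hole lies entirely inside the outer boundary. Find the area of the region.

Outer boundary:
Apply the shoelace (surveyor's) formula: 2A = Σ (x_i·y_{i+1} − x_{i+1}·y_i), indices taken mod 5.
Cross-terms: -9, 169, 414, 396, -22  ⇒  Σ = 948
Area = |Σ|/2 = 474.
Hole:
Apply the shoelace (surveyor's) formula: 2A = Σ (x_i·y_{i+1} − x_{i+1}·y_i), indices taken mod 3.
Σ = (23) + (24) + (-42) = 5
Area = |Σ|/2 = 2.5.
Net area = 474 − 2.5 = 471.5.

471.5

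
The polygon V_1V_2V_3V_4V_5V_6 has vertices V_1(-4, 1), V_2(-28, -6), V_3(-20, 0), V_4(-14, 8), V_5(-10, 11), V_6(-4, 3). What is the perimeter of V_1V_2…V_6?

62

|V_1V_2| = √((-24)² + (-7)²) = √625 = 25
|V_2V_3| = √((8)² + (6)²) = √100 = 10
|V_3V_4| = √((6)² + (8)²) = √100 = 10
|V_4V_5| = √((4)² + (3)²) = √25 = 5
|V_5V_6| = √((6)² + (-8)²) = √100 = 10
|V_6V_1| = √((0)² + (-2)²) = √4 = 2
Perimeter = 25 + 10 + 10 + 5 + 10 + 2 = 62.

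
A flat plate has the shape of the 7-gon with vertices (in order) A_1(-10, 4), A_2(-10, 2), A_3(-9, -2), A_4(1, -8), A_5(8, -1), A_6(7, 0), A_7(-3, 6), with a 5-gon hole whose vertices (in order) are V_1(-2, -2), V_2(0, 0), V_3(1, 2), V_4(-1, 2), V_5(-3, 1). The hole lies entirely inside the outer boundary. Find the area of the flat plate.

Outer boundary:
Apply Gauss's area formula: 2A = Σ (x_i·y_{i+1} − x_{i+1}·y_i), indices taken mod 7.
A_1→A_2: (-10)(2) − (-10)(4) = 20
A_2→A_3: (-10)(-2) − (-9)(2) = 38
A_3→A_4: (-9)(-8) − (1)(-2) = 74
A_4→A_5: (1)(-1) − (8)(-8) = 63
A_5→A_6: (8)(0) − (7)(-1) = 7
A_6→A_7: (7)(6) − (-3)(0) = 42
A_7→A_1: (-3)(4) − (-10)(6) = 48
Σ = 292
Area = |Σ|/2 = 146.
Hole:
Apply Gauss's area formula: 2A = Σ (x_i·y_{i+1} − x_{i+1}·y_i), indices taken mod 5.
Cross-terms: 0, 0, 4, 5, 8  ⇒  Σ = 17
Area = |Σ|/2 = 8.5.
Net area = 146 − 8.5 = 137.5.

137.5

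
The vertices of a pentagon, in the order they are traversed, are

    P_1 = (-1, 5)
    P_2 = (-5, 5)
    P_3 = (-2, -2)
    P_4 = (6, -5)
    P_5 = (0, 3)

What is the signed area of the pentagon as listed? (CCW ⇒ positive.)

Σ = (20) + (20) + (22) + (18) + (3) = 83
Signed area = Σ/2 = 41.5 (positive ⇒ counter-clockwise traversal).

41.5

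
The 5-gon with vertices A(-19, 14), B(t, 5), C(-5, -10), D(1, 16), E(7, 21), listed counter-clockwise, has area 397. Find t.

The doubled signed area Σ (x_i y_{i+1} − x_{i+1} y_i) is linear in t.
With t=0 it equals 266; the coefficient of t is -24 (from the two edges through B).
So -24·t + 266 = 2·397 = 794 ⇒ t = -22.

-22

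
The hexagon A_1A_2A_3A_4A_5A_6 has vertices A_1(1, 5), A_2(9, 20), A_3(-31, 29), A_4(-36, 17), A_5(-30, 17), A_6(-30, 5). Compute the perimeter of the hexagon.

120

|A_1A_2| = √((8)² + (15)²) = √289 = 17
|A_2A_3| = √((-40)² + (9)²) = √1681 = 41
|A_3A_4| = √((-5)² + (-12)²) = √169 = 13
|A_4A_5| = √((6)² + (0)²) = √36 = 6
|A_5A_6| = √((0)² + (-12)²) = √144 = 12
|A_6A_1| = √((31)² + (0)²) = √961 = 31
Perimeter = 17 + 41 + 13 + 6 + 12 + 31 = 120.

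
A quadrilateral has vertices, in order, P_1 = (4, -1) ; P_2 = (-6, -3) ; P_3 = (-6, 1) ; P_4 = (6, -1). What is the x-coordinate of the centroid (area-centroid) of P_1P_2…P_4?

Apply the shoelace formula. First the cross-terms c_i = x_i·y_{i+1} − x_{i+1}·y_i:
  -18, -24, 0, -2  ⇒  2A = -44, A = -22.
Then Σ (x_i + x_{i+1})·c_i = 304, so x̄ = 304 / (6·(-22)) = -76/33.

-76/33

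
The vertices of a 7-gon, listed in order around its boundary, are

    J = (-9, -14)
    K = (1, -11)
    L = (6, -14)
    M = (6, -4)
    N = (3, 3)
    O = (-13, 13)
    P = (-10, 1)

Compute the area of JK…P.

Σ = (113) + (52) + (60) + (30) + (78) + (117) + (149) = 599
Area = |Σ|/2 = 299.5.

299.5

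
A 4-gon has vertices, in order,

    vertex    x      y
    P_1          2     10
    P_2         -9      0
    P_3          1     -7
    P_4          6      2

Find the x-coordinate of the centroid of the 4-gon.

Apply the surveyor's formula. First the cross-terms c_i = x_i·y_{i+1} − x_{i+1}·y_i:
  90, 63, 44, 56  ⇒  2A = 253, A = 126.5.
Then Σ (x_i + x_{i+1})·c_i = -378, so x̄ = -378 / (6·126.5) = -126/253.

-126/253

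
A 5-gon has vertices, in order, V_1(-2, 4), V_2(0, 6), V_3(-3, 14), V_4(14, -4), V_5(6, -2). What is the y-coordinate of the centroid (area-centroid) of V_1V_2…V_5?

256/81

Apply Gauss's area formula. First the cross-terms c_i = x_i·y_{i+1} − x_{i+1}·y_i:
  -12, 18, -184, -4, 20  ⇒  2A = -162, A = -81.
Then Σ (y_i + y_{i+1})·c_i = -1536, so ȳ = -1536 / (6·(-81)) = 256/81.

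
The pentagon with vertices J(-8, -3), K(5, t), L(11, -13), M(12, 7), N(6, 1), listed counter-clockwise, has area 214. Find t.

Write out the shoelace sum; only the two edges meeting at K involve t:
2·Area = [((-8)·t − 5·(-3)) + (5·(-13) − 11·t)] + 193
       = -19·t + 143 = 428
⇒ t = -15.

-15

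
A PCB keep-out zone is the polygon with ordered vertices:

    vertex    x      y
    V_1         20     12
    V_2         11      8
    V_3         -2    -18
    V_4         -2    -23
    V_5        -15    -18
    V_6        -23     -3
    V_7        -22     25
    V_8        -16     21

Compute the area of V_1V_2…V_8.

1068.5

Σ = (28) + (-182) + (10) + (-309) + (-369) + (-641) + (-62) + (-612) = -2137
Area = |Σ|/2 = 1068.5.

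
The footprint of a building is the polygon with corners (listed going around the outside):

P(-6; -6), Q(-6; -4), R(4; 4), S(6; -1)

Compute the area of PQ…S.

45

Apply the shoelace formula: 2A = Σ (x_i·y_{i+1} − x_{i+1}·y_i), indices taken mod 4.
P→Q: (-6)(-4) − (-6)(-6) = -12
Q→R: (-6)(4) − (4)(-4) = -8
R→S: (4)(-1) − (6)(4) = -28
S→P: (6)(-6) − (-6)(-1) = -42
Σ = -90
Area = |Σ|/2 = 45.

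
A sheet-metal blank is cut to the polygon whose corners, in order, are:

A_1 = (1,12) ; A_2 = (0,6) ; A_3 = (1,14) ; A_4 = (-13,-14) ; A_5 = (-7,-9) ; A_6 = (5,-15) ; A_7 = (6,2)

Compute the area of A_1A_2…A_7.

253.5

A_1→A_2: (1)(6) − (0)(12) = 6
A_2→A_3: (0)(14) − (1)(6) = -6
A_3→A_4: (1)(-14) − (-13)(14) = 168
A_4→A_5: (-13)(-9) − (-7)(-14) = 19
A_5→A_6: (-7)(-15) − (5)(-9) = 150
A_6→A_7: (5)(2) − (6)(-15) = 100
A_7→A_1: (6)(12) − (1)(2) = 70
Σ = 507
Area = |Σ|/2 = 253.5.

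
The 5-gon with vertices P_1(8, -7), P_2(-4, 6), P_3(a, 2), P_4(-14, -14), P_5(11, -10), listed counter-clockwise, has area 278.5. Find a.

-11

The doubled signed area Σ (x_i y_{i+1} − x_{i+1} y_i) is linear in a.
With a=0 it equals 337; the coefficient of a is -20 (from the two edges through P_3).
So -20·a + 337 = 2·278.5 = 557 ⇒ a = -11.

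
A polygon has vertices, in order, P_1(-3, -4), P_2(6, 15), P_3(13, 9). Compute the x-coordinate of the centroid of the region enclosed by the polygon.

16/3

Apply the shoelace (surveyor's) formula. First the cross-terms c_i = x_i·y_{i+1} − x_{i+1}·y_i:
  -21, -141, -25  ⇒  2A = -187, A = -93.5.
Then Σ (x_i + x_{i+1})·c_i = -2992, so x̄ = -2992 / (6·(-93.5)) = 16/3.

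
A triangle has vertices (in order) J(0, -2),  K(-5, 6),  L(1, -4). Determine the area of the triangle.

1

Apply the shoelace (surveyor's) formula: 2A = Σ (x_i·y_{i+1} − x_{i+1}·y_i), indices taken mod 3.
Cross-terms: -10, 14, -2  ⇒  Σ = 2
Area = |Σ|/2 = 1.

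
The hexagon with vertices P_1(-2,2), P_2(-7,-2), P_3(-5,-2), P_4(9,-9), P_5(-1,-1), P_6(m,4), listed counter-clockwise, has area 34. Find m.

Write out the shoelace sum; only the two edges meeting at P_6 involve m:
2·Area = [((-1)·4 − m·(-1)) + (m·2 − (-2)·4)] + 67
       = 3·m + 71 = 68
⇒ m = -1.

-1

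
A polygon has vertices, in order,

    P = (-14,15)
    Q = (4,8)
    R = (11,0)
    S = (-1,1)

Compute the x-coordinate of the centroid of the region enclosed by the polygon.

-0.7

Apply the shoelace (surveyor's) formula. First the cross-terms c_i = x_i·y_{i+1} − x_{i+1}·y_i:
  -172, -88, 11, -1  ⇒  2A = -250, A = -125.
Then Σ (x_i + x_{i+1})·c_i = 525, so x̄ = 525 / (6·(-125)) = -0.7.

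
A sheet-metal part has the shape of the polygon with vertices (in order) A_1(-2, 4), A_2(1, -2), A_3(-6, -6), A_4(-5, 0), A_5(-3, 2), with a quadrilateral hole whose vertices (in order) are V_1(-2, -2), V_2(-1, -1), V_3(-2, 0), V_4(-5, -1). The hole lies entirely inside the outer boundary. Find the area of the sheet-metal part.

29

Outer boundary:
Σ = (0) + (-18) + (-30) + (-10) + (-8) = -66
Area = |Σ|/2 = 33.
Hole:
Apply the shoelace (surveyor's) formula: 2A = Σ (x_i·y_{i+1} − x_{i+1}·y_i), indices taken mod 4.
Σ = (0) + (-2) + (2) + (8) = 8
Area = |Σ|/2 = 4.
Net area = 33 − 4 = 29.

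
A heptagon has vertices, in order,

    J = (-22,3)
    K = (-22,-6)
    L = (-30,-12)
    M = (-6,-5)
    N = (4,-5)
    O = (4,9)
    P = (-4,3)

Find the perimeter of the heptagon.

|JK| = √((0)² + (-9)²) = √81 = 9
|KL| = √((-8)² + (-6)²) = √100 = 10
|LM| = √((24)² + (7)²) = √625 = 25
|MN| = √((10)² + (0)²) = √100 = 10
|NO| = √((0)² + (14)²) = √196 = 14
|OP| = √((-8)² + (-6)²) = √100 = 10
|PJ| = √((-18)² + (0)²) = √324 = 18
Perimeter = 9 + 10 + 25 + 10 + 14 + 10 + 18 = 96.

96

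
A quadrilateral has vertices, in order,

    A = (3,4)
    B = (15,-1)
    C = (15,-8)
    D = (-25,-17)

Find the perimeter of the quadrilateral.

96

|AB| = √((12)² + (-5)²) = √169 = 13
|BC| = √((0)² + (-7)²) = √49 = 7
|CD| = √((-40)² + (-9)²) = √1681 = 41
|DA| = √((28)² + (21)²) = √1225 = 35
Perimeter = 13 + 7 + 41 + 35 = 96.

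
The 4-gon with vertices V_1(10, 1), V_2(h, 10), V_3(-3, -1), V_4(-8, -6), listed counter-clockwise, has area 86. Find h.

10

Write out the shoelace sum; only the two edges meeting at V_2 involve h:
2·Area = [(10·10 − h·1) + (h·(-1) − (-3)·10)] + 62
       = -2·h + 192 = 172
⇒ h = 10.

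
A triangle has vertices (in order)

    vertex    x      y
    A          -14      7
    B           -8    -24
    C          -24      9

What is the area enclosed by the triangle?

Apply the surveyor's formula: 2A = Σ (x_i·y_{i+1} − x_{i+1}·y_i), indices taken mod 3.
Σ = (392) + (-648) + (-42) = -298
Area = |Σ|/2 = 149.

149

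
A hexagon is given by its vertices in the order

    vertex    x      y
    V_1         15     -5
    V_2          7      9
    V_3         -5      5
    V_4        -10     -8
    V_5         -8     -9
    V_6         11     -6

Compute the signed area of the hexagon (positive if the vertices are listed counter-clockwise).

Σ = (170) + (80) + (90) + (26) + (147) + (35) = 548
Signed area = Σ/2 = 274 (positive ⇒ counter-clockwise traversal).

274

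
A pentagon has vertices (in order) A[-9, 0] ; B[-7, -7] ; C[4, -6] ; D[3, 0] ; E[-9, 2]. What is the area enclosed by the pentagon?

Apply the shoelace formula: 2A = Σ (x_i·y_{i+1} − x_{i+1}·y_i), indices taken mod 5.
Cross-terms: 63, 70, 18, 6, 18  ⇒  Σ = 175
Area = |Σ|/2 = 87.5.

87.5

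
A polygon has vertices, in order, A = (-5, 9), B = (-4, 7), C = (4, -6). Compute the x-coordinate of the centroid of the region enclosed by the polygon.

Apply Gauss's area formula. First the cross-terms c_i = x_i·y_{i+1} − x_{i+1}·y_i:
  1, -4, 6  ⇒  2A = 3, A = 1.5.
Then Σ (x_i + x_{i+1})·c_i = -15, so x̄ = -15 / (6·1.5) = -5/3.

-5/3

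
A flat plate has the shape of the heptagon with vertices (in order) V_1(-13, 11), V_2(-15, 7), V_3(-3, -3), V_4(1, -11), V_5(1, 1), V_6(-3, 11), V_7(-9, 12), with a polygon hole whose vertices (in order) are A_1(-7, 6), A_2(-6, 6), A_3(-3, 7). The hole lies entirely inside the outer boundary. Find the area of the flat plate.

160.5

Outer boundary:
Apply the shoelace (surveyor's) formula: 2A = Σ (x_i·y_{i+1} − x_{i+1}·y_i), indices taken mod 7.
V_1→V_2: (-13)(7) − (-15)(11) = 74
V_2→V_3: (-15)(-3) − (-3)(7) = 66
V_3→V_4: (-3)(-11) − (1)(-3) = 36
V_4→V_5: (1)(1) − (1)(-11) = 12
V_5→V_6: (1)(11) − (-3)(1) = 14
V_6→V_7: (-3)(12) − (-9)(11) = 63
V_7→V_1: (-9)(11) − (-13)(12) = 57
Σ = 322
Area = |Σ|/2 = 161.
Hole:
Apply Gauss's area formula: 2A = Σ (x_i·y_{i+1} − x_{i+1}·y_i), indices taken mod 3.
Σ = (-6) + (-24) + (31) = 1
Area = |Σ|/2 = 0.5.
Net area = 161 − 0.5 = 160.5.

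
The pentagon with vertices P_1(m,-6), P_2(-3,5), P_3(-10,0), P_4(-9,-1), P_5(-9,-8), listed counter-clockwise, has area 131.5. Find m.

8

Write out the shoelace sum; only the two edges meeting at P_1 involve m:
2·Area = [((-9)·(-6) − m·(-8)) + (m·5 − (-3)·(-6))] + 123
       = 13·m + 159 = 263
⇒ m = 8.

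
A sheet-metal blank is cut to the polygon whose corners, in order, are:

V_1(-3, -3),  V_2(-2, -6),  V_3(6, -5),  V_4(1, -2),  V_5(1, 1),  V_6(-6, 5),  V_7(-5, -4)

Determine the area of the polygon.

Apply the surveyor's formula: 2A = Σ (x_i·y_{i+1} − x_{i+1}·y_i), indices taken mod 7.
Cross-terms: 12, 46, -7, 3, 11, 49, 3  ⇒  Σ = 117
Area = |Σ|/2 = 58.5.

58.5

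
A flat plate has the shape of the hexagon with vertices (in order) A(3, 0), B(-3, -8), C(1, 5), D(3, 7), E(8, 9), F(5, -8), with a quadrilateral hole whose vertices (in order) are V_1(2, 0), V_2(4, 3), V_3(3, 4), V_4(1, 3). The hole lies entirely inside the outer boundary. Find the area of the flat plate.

Outer boundary:
Apply the surveyor's formula: 2A = Σ (x_i·y_{i+1} − x_{i+1}·y_i), indices taken mod 6.
Σ = (-24) + (-7) + (-8) + (-29) + (-109) + (24) = -153
Area = |Σ|/2 = 76.5.
Hole:
Apply the surveyor's formula: 2A = Σ (x_i·y_{i+1} − x_{i+1}·y_i), indices taken mod 4.
Cross-terms: 6, 7, 5, -6  ⇒  Σ = 12
Area = |Σ|/2 = 6.
Net area = 76.5 − 6 = 70.5.

70.5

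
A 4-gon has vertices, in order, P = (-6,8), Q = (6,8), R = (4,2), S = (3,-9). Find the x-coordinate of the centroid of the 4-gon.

Apply the shoelace formula. First the cross-terms c_i = x_i·y_{i+1} − x_{i+1}·y_i:
  -96, -20, -42, -30  ⇒  2A = -188, A = -94.
Then Σ (x_i + x_{i+1})·c_i = -404, so x̄ = -404 / (6·(-94)) = 101/141.

101/141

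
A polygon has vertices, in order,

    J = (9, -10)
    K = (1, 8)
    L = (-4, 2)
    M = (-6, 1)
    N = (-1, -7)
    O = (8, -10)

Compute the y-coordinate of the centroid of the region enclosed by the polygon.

-460/243

Apply Gauss's area formula. First the cross-terms c_i = x_i·y_{i+1} − x_{i+1}·y_i:
  82, 34, 8, 43, 66, 10  ⇒  2A = 243, A = 121.5.
Then Σ (y_i + y_{i+1})·c_i = -1380, so ȳ = -1380 / (6·121.5) = -460/243.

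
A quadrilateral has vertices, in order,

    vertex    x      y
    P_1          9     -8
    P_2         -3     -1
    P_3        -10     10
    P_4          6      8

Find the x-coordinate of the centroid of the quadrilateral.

34/37

Apply the surveyor's formula. First the cross-terms c_i = x_i·y_{i+1} − x_{i+1}·y_i:
  -33, -40, -140, -120  ⇒  2A = -333, A = -166.5.
Then Σ (x_i + x_{i+1})·c_i = -918, so x̄ = -918 / (6·(-166.5)) = 34/37.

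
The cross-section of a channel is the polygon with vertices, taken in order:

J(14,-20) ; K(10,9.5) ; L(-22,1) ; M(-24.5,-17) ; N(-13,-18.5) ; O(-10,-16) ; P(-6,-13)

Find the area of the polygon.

Apply Gauss's area formula: 2A = Σ (x_i·y_{i+1} − x_{i+1}·y_i), indices taken mod 7.
Σ = (333) + (219) + (398.5) + (232.25) + (23) + (34) + (302) = 1541.75
Area = |Σ|/2 = 770.875.

770.875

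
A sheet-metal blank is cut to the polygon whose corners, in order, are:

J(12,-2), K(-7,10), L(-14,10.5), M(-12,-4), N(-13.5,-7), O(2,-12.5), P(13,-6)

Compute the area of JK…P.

Apply the shoelace (surveyor's) formula: 2A = Σ (x_i·y_{i+1} − x_{i+1}·y_i), indices taken mod 7.
Cross-terms: 106, 66.5, 182, 30, 182.75, 150.5, 46  ⇒  Σ = 763.75
Area = |Σ|/2 = 381.875.

381.875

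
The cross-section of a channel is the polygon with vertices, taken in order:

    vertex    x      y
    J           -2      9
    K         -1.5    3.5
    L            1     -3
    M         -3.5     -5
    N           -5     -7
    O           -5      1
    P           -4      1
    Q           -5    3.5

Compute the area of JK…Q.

48.25

Σ = (6.5) + (1) + (-15.5) + (-0.5) + (-40) + (-1) + (-9) + (-38) = -96.5
Area = |Σ|/2 = 48.25.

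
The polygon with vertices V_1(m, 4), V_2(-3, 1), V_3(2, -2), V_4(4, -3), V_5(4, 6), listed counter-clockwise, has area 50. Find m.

The doubled signed area Σ (x_i y_{i+1} − x_{i+1} y_i) is linear in m.
With m=0 it equals 70; the coefficient of m is -5 (from the two edges through V_1).
So -5·m + 70 = 2·50 = 100 ⇒ m = -6.

-6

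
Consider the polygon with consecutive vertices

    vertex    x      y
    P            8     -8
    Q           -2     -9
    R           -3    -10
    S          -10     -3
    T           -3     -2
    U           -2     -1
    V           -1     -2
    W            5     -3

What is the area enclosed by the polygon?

88

Apply Gauss's area formula: 2A = Σ (x_i·y_{i+1} − x_{i+1}·y_i), indices taken mod 8.
P→Q: (8)(-9) − (-2)(-8) = -88
Q→R: (-2)(-10) − (-3)(-9) = -7
R→S: (-3)(-3) − (-10)(-10) = -91
S→T: (-10)(-2) − (-3)(-3) = 11
T→U: (-3)(-1) − (-2)(-2) = -1
U→V: (-2)(-2) − (-1)(-1) = 3
V→W: (-1)(-3) − (5)(-2) = 13
W→P: (5)(-8) − (8)(-3) = -16
Σ = -176
Area = |Σ|/2 = 88.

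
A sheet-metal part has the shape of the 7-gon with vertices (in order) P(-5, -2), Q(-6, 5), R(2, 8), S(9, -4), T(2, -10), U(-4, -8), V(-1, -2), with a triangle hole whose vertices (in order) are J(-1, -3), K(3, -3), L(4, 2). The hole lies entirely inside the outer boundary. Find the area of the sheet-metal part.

150.5

Outer boundary:
Cross-terms: -37, -58, -80, -82, -56, 0, -8  ⇒  Σ = -321
Area = |Σ|/2 = 160.5.
Hole:
Apply the shoelace (surveyor's) formula: 2A = Σ (x_i·y_{i+1} − x_{i+1}·y_i), indices taken mod 3.
Σ = (12) + (18) + (-10) = 20
Area = |Σ|/2 = 10.
Net area = 160.5 − 10 = 150.5.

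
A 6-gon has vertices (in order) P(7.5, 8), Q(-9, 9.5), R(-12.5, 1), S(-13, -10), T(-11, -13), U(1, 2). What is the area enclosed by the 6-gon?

217

Apply the shoelace (surveyor's) formula: 2A = Σ (x_i·y_{i+1} − x_{i+1}·y_i), indices taken mod 6.
P→Q: (7.5)(9.5) − (-9)(8) = 143.25
Q→R: (-9)(1) − (-12.5)(9.5) = 109.75
R→S: (-12.5)(-10) − (-13)(1) = 138
S→T: (-13)(-13) − (-11)(-10) = 59
T→U: (-11)(2) − (1)(-13) = -9
U→P: (1)(8) − (7.5)(2) = -7
Σ = 434
Area = |Σ|/2 = 217.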